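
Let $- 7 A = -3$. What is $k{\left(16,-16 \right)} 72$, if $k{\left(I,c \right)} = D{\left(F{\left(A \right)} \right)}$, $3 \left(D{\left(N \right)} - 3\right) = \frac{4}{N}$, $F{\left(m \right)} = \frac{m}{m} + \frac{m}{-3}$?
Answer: $328$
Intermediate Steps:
$A = \frac{3}{7}$ ($A = \left(- \frac{1}{7}\right) \left(-3\right) = \frac{3}{7} \approx 0.42857$)
$F{\left(m \right)} = 1 - \frac{m}{3}$ ($F{\left(m \right)} = 1 + m \left(- \frac{1}{3}\right) = 1 - \frac{m}{3}$)
$D{\left(N \right)} = 3 + \frac{4}{3 N}$ ($D{\left(N \right)} = 3 + \frac{4 \frac{1}{N}}{3} = 3 + \frac{4}{3 N}$)
$k{\left(I,c \right)} = \frac{41}{9}$ ($k{\left(I,c \right)} = 3 + \frac{4}{3 \left(1 - \frac{1}{7}\right)} = 3 + \frac{4}{3 \cdot \frac{6}{7}} = 3 + \frac{4}{3} \cdot \frac{7}{6} = 3 + \frac{14}{9} = \frac{41}{9}$)
$k{\left(16,-16 \right)} 72 = \frac{41}{9} \cdot 72 = 328$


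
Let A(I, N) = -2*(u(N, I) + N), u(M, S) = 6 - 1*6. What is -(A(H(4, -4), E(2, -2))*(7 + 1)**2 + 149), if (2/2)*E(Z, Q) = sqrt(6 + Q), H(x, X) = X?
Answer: 107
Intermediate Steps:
u(M, S) = 0 (u(M, S) = 6 - 6 = 0)
E(Z, Q) = sqrt(6 + Q)
A(I, N) = -2*N (A(I, N) = -2*(0 + N) = -2*N)
-(A(H(4, -4), E(2, -2))*(7 + 1)**2 + 149) = -((-2*sqrt(6 - 2))*(7 + 1)**2 + 149) = -(-2*sqrt(4)*8**2 + 149) = -(-2*2*64 + 149) = -(-4*64 + 149) = -(-256 + 149) = -1*(-107) = 107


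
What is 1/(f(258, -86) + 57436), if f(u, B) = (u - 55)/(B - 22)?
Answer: 108/6202885 ≈ 1.7411e-5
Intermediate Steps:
f(u, B) = (-55 + u)/(-22 + B)
1/(f(258, -86) + 57436) = 1/((-55 + 258)/(-22 - 86) + 57436) = 1/(203/(-108) + 57436) = 1/(-1/108*203 + 57436) = 1/(-203/108 + 57436) = 1/(6202885/108) = 108/6202885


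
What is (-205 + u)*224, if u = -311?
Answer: -115584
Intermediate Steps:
(-205 + u)*224 = (-205 - 311)*224 = -516*224 = -115584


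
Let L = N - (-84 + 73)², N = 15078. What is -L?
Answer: -14957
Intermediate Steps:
L = 14957 (L = 15078 - (-84 + 73)² = 15078 - 1*(-11)² = 15078 - 1*121 = 15078 - 121 = 14957)
-L = -1*14957 = -14957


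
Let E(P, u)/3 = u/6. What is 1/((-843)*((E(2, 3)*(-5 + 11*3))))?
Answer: -1/35406 ≈ -2.8244e-5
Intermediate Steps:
E(P, u) = u/2 (E(P, u) = 3*(u/6) = u/2)
1/((-843)*((E(2, 3)*(-5 + 11*3)))) = 1/((-843)*((((½)*3)*(-5 + 11*3)))) = -2/(3*(-5 + 33))/843 = -1/(843*((3/2)*28)) = -1/843/42 = -1/843*1/42 = -1/35406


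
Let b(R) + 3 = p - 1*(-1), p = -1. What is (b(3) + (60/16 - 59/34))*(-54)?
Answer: 1809/34 ≈ 53.206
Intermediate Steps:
b(R) = -3 (b(R) = -3 + (-1 - 1*(-1)) = -3 + (-1 + 1) = -3 + 0 = -3)
(b(3) + (60/16 - 59/34))*(-54) = (-3 + (60/16 - 59/34))*(-54) = (-3 + (60*(1/16) - 59*1/34))*(-54) = (-3 + (15/4 - 59/34))*(-54) = (-3 + 137/68)*(-54) = -67/68*(-54) = 1809/34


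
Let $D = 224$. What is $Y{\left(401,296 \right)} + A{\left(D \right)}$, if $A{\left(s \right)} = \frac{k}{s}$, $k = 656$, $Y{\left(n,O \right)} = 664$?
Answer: $\frac{9337}{14} \approx 666.93$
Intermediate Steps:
$A{\left(s \right)} = \frac{656}{s}$
$Y{\left(401,296 \right)} + A{\left(D \right)} = 664 + \frac{656}{224} = 664 + 656 \cdot \frac{1}{224} = 664 + \frac{41}{14} = \frac{9337}{14}$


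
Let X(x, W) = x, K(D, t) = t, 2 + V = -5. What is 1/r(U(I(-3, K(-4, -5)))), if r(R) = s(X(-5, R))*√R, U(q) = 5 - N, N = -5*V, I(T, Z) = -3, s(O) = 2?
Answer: -I*√30/60 ≈ -0.091287*I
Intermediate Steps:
V = -7 (V = -2 - 5 = -7)
N = 35 (N = -5*(-7) = 35)
U(q) = -30 (U(q) = 5 - 1*35 = 5 - 35 = -30)
r(R) = 2*√R
1/r(U(I(-3, K(-4, -5)))) = 1/(2*√(-30)) = 1/(2*(I*√30)) = 1/(2*I*√30) = -I*√30/60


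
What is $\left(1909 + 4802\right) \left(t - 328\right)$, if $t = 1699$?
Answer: $9200781$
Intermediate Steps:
$\left(1909 + 4802\right) \left(t - 328\right) = \left(1909 + 4802\right) \left(1699 - 328\right) = 6711 \cdot 1371 = 9200781$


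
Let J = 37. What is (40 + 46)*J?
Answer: 3182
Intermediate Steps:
(40 + 46)*J = (40 + 46)*37 = 86*37 = 3182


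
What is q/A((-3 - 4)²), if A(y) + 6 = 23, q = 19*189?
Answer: 3591/17 ≈ 211.24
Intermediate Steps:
q = 3591
A(y) = 17 (A(y) = -6 + 23 = 17)
q/A((-3 - 4)²) = 3591/17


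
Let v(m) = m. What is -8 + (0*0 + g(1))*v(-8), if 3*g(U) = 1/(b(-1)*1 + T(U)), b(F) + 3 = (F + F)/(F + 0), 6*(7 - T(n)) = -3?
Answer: -328/39 ≈ -8.4103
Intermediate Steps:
T(n) = 15/2 (T(n) = 7 - ⅙*(-3) = 7 + ½ = 15/2)
b(F) = -1 (b(F) = -3 + (F + F)/(F + 0) = -3 + (2*F)/F = -3 + 2 = -1)
g(U) = 2/39 (g(U) = 1/(3*(-1*1 + 15/2)) = 1/(3*(-1 + 15/2)) = 1/(3*(13/2)) = (⅓)*(2/13) = 2/39)
-8 + (0*0 + g(1))*v(-8) = -8 + (0*0 + 2/39)*(-8) = -8 + (0 + 2/39)*(-8) = -8 + (2/39)*(-8) = -8 - 16/39 = -328/39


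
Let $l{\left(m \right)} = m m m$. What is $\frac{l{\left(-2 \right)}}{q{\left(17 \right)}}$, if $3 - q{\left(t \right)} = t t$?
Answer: $\frac{4}{143} \approx 0.027972$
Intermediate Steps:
$l{\left(m \right)} = m^{3}$ ($l{\left(m \right)} = m^{2} m = m^{3}$)
$q{\left(t \right)} = 3 - t^{2}$ ($q{\left(t \right)} = 3 - t t = 3 - t^{2}$)
$\frac{l{\left(-2 \right)}}{q{\left(17 \right)}} = \frac{\left(-2\right)^{3}}{3 - 17^{2}} = - \frac{8}{3 - 289} = - \frac{8}{-286} = \left(-8\right) \left(- \frac{1}{286}\right) = \frac{4}{143}$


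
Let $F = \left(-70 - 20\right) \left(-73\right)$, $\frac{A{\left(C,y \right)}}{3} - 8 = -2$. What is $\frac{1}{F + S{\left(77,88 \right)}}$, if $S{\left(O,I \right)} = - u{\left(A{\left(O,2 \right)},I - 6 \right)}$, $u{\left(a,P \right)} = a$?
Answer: $\frac{1}{6552} \approx 0.00015263$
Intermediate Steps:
$A{\left(C,y \right)} = 18$ ($A{\left(C,y \right)} = 24 + 3 \left(-2\right) = 24 - 6 = 18$)
$S{\left(O,I \right)} = -18$ ($S{\left(O,I \right)} = \left(-1\right) 18 = -18$)
$F = 6570$ ($F = \left(-90\right) \left(-73\right) = 6570$)
$\frac{1}{F + S{\left(77,88 \right)}} = \frac{1}{6570 - 18} = \frac{1}{6552}$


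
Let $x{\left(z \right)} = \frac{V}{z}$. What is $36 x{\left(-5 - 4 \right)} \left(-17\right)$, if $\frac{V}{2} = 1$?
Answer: $136$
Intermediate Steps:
$V = 2$ ($V = 2 \cdot 1 = 2$)
$x{\left(z \right)} = \frac{2}{z}$
$36 x{\left(-5 - 4 \right)} \left(-17\right) = 36 \frac{2}{-5 - 4} \left(-17\right) = 36 \frac{2}{-9} \left(-17\right) = 36 \cdot 2 \left(- \frac{1}{9}\right) \left(-17\right) = 36 \left(- \frac{2}{9}\right) \left(-17\right) = \left(-8\right) \left(-17\right) = 136$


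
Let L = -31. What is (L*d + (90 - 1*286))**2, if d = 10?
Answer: 256036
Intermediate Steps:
(L*d + (90 - 1*286))**2 = (-31*10 + (90 - 1*286))**2 = (-310 + (90 - 286))**2 = (-310 - 196)**2 = (-506)**2 = 256036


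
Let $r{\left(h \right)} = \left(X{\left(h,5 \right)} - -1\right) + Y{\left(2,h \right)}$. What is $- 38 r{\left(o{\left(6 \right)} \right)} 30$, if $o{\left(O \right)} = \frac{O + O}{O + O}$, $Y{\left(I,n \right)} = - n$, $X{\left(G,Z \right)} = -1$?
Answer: $1140$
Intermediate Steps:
$o{\left(O \right)} = 1$ ($o{\left(O \right)} = \frac{2 O}{2 O} = 2 O \frac{1}{2 O} = 1$)
$r{\left(h \right)} = - h$ ($r{\left(h \right)} = \left(-1 - -1\right) - h = \left(-1 + 1\right) - h = 0 - h = - h$)
$- 38 r{\left(o{\left(6 \right)} \right)} 30 = - 38 \left(\left(-1\right) 1\right) 30 = \left(-38\right) \left(-1\right) 30 = 38 \cdot 30 = 1140$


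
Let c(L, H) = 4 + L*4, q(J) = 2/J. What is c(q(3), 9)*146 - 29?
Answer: 2833/3 ≈ 944.33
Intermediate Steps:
c(L, H) = 4 + 4*L
c(q(3), 9)*146 - 29 = (4 + 4*(2/3))*146 - 29 = (4 + 8/3)*146 - 29 = (20/3)*146 - 29 = 2920/3 - 29 = 2833/3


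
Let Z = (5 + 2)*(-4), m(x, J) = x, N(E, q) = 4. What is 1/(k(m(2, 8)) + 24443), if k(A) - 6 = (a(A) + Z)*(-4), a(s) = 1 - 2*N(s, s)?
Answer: 1/24589 ≈ 4.0669e-5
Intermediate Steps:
Z = -28 (Z = 7*(-4) = -28)
a(s) = -7 (a(s) = 1 - 2*4 = 1 - 8 = -7)
k(A) = 146 (k(A) = 6 + (-7 - 28)*(-4) = 6 - 35*(-4) = 6 + 140 = 146)
1/(k(m(2, 8)) + 24443) = 1/(146 + 24443) = 1/24589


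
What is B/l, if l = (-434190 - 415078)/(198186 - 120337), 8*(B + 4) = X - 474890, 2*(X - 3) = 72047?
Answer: 68335151559/13588288 ≈ 5029.0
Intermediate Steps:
X = 72053/2 (X = 3 + (½)*72047 = 3 + 72047/2 = 72053/2 ≈ 36027.)
B = -877791/16 (B = -4 + (72053/2 - 474890)/8 = -4 + (⅛)*(-877727/2) = -4 - 877727/16 = -877791/16 ≈ -54862.)
l = -849268/77849 ≈ -10.909
B/l = -877791/(16*(-849268/77849)) = -877791/16*(-77849/849268) = 68335151559/13588288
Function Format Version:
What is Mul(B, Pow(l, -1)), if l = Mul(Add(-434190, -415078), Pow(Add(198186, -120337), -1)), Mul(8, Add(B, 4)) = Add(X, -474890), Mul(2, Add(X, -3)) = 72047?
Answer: Rational(68335151559, 13588288) ≈ 5029.0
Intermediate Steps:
X = Rational(72053, 2) (X = Add(3, Mul(Rational(1, 2), 72047)) = Add(3, Rational(72047, 2)) = Rational(72053, 2) ≈ 36027.)
B = Rational(-877791, 16) (B = Add(-4, Mul(Rational(1, 8), Add(Rational(72053, 2), -474890))) = Add(-4, Mul(Rational(1, 8), Rational(-877727, 2))) = Add(-4, Rational(-877727, 16)) = Rational(-877791, 16) ≈ -54862.)
l = Rational(-849268, 77849) (l = Mul(-849268, Pow(77849, -1)) = Mul(-849268, Rational(1, 77849)) = Rational(-849268, 77849) ≈ -10.909)
Mul(B, Pow(l, -1)) = Mul(Rational(-877791, 16), Pow(Rational(-849268, 77849), -1)) = Mul(Rational(-877791, 16), Rational(-77849, 849268)) = Rational(68335151559, 13588288)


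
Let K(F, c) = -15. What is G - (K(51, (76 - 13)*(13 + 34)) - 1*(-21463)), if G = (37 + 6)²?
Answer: -19599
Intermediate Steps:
G = 1849 (G = 43² = 1849)
G - (K(51, (76 - 13)*(13 + 34)) - 1*(-21463)) = 1849 - (-15 - 1*(-21463)) = 1849 - (-15 + 21463) = 1849 - 1*21448 = 1849 - 21448 = -19599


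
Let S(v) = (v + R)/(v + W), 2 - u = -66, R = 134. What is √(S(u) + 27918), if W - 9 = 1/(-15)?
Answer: √9295585977/577 ≈ 167.09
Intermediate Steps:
u = 68 (u = 2 - 1*(-66) = 2 + 66 = 68)
W = 134/15 (W = 9 + 1/(-15) = 9 - 1/15 = 134/15 ≈ 8.9333)
S(v) = (134 + v)/(134/15 + v) (S(v) = (v + 134)/(v + 134/15) = (134 + v)/(134/15 + v))
√(S(u) + 27918) = √(15*(134 + 68)/(134 + 15*68) + 27918) = √(15*202/(134 + 1020) + 27918) = √(15*202/1154 + 27918) = √(15*(1/1154)*202 + 27918) = √(1515/577 + 27918) = √(16110201/577) = √9295585977/577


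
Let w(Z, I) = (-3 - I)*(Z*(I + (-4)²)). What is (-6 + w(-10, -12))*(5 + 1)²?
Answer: -13176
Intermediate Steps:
w(Z, I) = Z*(-3 - I)*(16 + I) (w(Z, I) = (-3 - I)*(Z*(I + 16)) = (-3 - I)*(Z*(16 + I)) = Z*(-3 - I)*(16 + I))
(-6 + w(-10, -12))*(5 + 1)² = (-6 - 1*(-10)*(48 + (-12)² + 19*(-12)))*(5 + 1)² = (-6 - 1*(-10)*(48 + 144 - 228))*6² = (-6 - 1*(-10)*(-36))*36 = (-6 - 360)*36 = -366*36 = -13176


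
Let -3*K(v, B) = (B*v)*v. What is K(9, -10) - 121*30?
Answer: -3360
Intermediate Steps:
K(v, B) = -B*v²/3 (K(v, B) = -B*v*v/3 = -B*v²/3)
K(9, -10) - 121*30 = -⅓*(-10)*9² - 121*30 = -⅓*(-10)*81 - 3630 = 270 - 3630 = -3360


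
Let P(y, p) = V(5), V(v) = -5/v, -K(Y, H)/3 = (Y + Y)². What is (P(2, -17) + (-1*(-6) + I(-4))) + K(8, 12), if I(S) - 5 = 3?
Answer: -755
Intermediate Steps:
K(Y, H) = -12*Y² (K(Y, H) = -3*(Y + Y)² = -3*4*Y² = -12*Y²)
P(y, p) = -1 (P(y, p) = -5/5 = -5*⅕ = -1)
I(S) = 8 (I(S) = 5 + 3 = 8)
(P(2, -17) + (-1*(-6) + I(-4))) + K(8, 12) = (-1 + (-1*(-6) + 8)) - 12*8² = (-1 + (6 + 8)) - 12*64 = (-1 + 14) - 768 = 13 - 768 = -755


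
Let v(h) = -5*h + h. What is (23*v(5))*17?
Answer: -7820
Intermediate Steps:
v(h) = -4*h
(23*v(5))*17 = (23*(-4*5))*17 = (23*(-20))*17 = -460*17 = -7820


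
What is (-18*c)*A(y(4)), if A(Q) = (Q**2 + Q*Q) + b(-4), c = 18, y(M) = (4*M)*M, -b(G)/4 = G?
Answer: -2659392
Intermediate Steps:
b(G) = -4*G
y(M) = 4*M**2
A(Q) = 16 + 2*Q**2 (A(Q) = (Q**2 + Q*Q) - 4*(-4) = (Q**2 + Q**2) + 16 = 2*Q**2 + 16 = 16 + 2*Q**2)
(-18*c)*A(y(4)) = (-18*18)*(16 + 2*(4*4**2)**2) = -324*(16 + 2*(4*16)**2) = -324*(16 + 2*64**2) = -324*(16 + 2*4096) = -324*(16 + 8192) = -324*8208 = -2659392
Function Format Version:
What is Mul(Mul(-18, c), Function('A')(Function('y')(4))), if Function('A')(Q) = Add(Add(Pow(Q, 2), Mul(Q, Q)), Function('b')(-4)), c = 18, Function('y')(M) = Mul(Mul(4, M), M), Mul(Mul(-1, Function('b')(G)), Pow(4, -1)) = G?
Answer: -2659392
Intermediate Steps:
Function('b')(G) = Mul(-4, G)
Function('y')(M) = Mul(4, Pow(M, 2))
Function('A')(Q) = Add(16, Mul(2, Pow(Q, 2))) (Function('A')(Q) = Add(Add(Pow(Q, 2), Mul(Q, Q)), Mul(-4, -4)) = Add(Add(Pow(Q, 2), Pow(Q, 2)), 16) = Add(Mul(2, Pow(Q, 2)), 16) = Add(16, Mul(2, Pow(Q, 2))))
Mul(Mul(-18, c), Function('A')(Function('y')(4))) = Mul(Mul(-18, 18), Add(16, Mul(2, Pow(Mul(4, Pow(4, 2)), 2)))) = Mul(-324, Add(16, Mul(2, Pow(Mul(4, 16), 2)))) = Mul(-324, Add(16, Mul(2, Pow(64, 2)))) = Mul(-324, Add(16, Mul(2, 4096))) = Mul(-324, Add(16, 8192)) = Mul(-324, 8208) = -2659392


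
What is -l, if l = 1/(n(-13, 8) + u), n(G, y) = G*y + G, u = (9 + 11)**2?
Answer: -1/283 ≈ -0.0035336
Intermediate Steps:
u = 400 (u = 20**2 = 400)
n(G, y) = G + G*y
l = 1/283 (l = 1/(-13*(1 + 8) + 400) = 1/(-13*9 + 400) = 1/(-117 + 400) = 1/283 ≈ 0.0035336)
-l = -1*1/283 = -1/283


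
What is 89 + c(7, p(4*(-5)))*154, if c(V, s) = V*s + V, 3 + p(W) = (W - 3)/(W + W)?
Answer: -28943/20 ≈ -1447.2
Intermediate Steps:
p(W) = -3 + (-3 + W)/(2*W) (p(W) = -3 + (W - 3)/(W + W) = -3 + (-3 + W)/((2*W)) = -3 + (-3 + W)*(1/(2*W)) = -3 + (-3 + W)/(2*W))
c(V, s) = V + V*s
89 + c(7, p(4*(-5)))*154 = 89 + (7*(1 + (-3 - 20*(-5))/(2*((4*(-5))))))*154 = 89 + (7*(1 + (1/2)*(-3 - 5*(-20))/(-20)))*154 = 89 + (7*(1 + (1/2)*(-1/20)*(-3 + 100)))*154 = 89 + (7*(1 + (1/2)*(-1/20)*97))*154 = 89 + (7*(1 - 97/40))*154 = 89 + (7*(-57/40))*154 = 89 - 399/40*154 = 89 - 30723/20 = -28943/20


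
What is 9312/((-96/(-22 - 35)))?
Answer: 5529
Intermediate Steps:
9312/((-96/(-22 - 35))) = 9312/((-96/(-57))) = 9312/((-1/57*(-96))) = 9312/(32/19) = 9312*(19/32) = 5529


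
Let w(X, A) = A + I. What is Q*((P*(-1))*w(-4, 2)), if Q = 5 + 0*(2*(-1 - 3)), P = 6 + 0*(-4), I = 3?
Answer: -150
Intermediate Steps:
P = 6 (P = 6 + 0 = 6)
w(X, A) = 3 + A (w(X, A) = A + 3 = 3 + A)
Q = 5 (Q = 5 + 0*(2*(-4)) = 5 + 0*(-8) = 5 + 0 = 5)
Q*((P*(-1))*w(-4, 2)) = 5*((6*(-1))*(3 + 2)) = 5*(-6*5) = 5*(-30) = -150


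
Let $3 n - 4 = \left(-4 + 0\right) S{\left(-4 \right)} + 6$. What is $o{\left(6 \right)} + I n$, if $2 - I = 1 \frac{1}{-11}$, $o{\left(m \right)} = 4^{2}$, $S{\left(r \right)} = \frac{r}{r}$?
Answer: $\frac{222}{11} \approx 20.182$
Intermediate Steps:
$S{\left(r \right)} = 1$
$o{\left(m \right)} = 16$
$I = \frac{23}{11}$ ($I = 2 - 1 \frac{1}{-11} = 2 - 1 \left(- \frac{1}{11}\right) = 2 - - \frac{1}{11} = 2 + \frac{1}{11} = \frac{23}{11} \approx 2.0909$)
$n = 2$ ($n = \frac{4}{3} + \frac{\left(-4 + 0\right) 1 + 6}{3} = \frac{4}{3} + \frac{\left(-4\right) 1 + 6}{3} = \frac{4}{3} + \frac{-4 + 6}{3} = \frac{4}{3} + \frac{1}{3} \cdot 2 = \frac{4}{3} + \frac{2}{3} = 2$)
$o{\left(6 \right)} + I n = 16 + \frac{23}{11} \cdot 2 = 16 + \frac{46}{11} = \frac{222}{11}$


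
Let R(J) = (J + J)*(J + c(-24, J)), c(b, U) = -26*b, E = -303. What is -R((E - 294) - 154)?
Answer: -190754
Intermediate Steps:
R(J) = 2*J*(624 + J) (R(J) = (J + J)*(J - 26*(-24)) = (2*J)*(J + 624) = (2*J)*(624 + J) = 2*J*(624 + J))
-R((E - 294) - 154) = -2*((-303 - 294) - 154)*(624 + ((-303 - 294) - 154)) = -2*(-597 - 154)*(624 + (-597 - 154)) = -2*(-751)*(624 - 751) = -2*(-751)*(-127) = -1*190754 = -190754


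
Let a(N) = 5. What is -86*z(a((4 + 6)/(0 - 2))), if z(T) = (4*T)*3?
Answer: -5160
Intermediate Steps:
z(T) = 12*T
-86*z(a((4 + 6)/(0 - 2))) = -1032*5 = -86*60 = -5160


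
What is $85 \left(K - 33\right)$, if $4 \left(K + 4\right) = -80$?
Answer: $-4845$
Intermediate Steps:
$K = -24$ ($K = -4 + \frac{1}{4} \left(-80\right) = -4 - 20 = -24$)
$85 \left(K - 33\right) = 85 \left(-24 - 33\right) = 85 \left(-57\right) = -4845$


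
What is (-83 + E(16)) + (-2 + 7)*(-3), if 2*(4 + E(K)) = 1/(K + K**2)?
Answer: -55487/544 ≈ -102.00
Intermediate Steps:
E(K) = -4 + 1/(2*(K + K**2))
(-83 + E(16)) + (-2 + 7)*(-3) = (-83 + (1/2)*(1 - 8*16 - 8*16**2)/(16*(1 + 16))) + (-2 + 7)*(-3) = (-83 + (1/2)*(1/16)*(1 - 128 - 8*256)/17) + 5*(-3) = (-83 + (1/2)*(1/16)*(1/17)*(1 - 128 - 2048)) - 15 = (-83 + (1/2)*(1/16)*(1/17)*(-2175)) - 15 = (-83 - 2175/544) - 15 = -47327/544 - 15 = -55487/544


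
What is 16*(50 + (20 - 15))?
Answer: 880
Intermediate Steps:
16*(50 + (20 - 15)) = 16*(50 + 5) = 16*55 = 880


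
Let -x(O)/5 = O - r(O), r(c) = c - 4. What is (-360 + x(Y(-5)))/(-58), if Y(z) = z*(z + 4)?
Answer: 190/29 ≈ 6.5517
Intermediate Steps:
r(c) = -4 + c
Y(z) = z*(4 + z)
x(O) = -20 (x(O) = -5*(O - (-4 + O)) = -5*(O + (4 - O)) = -5*4 = -20)
(-360 + x(Y(-5)))/(-58) = (-360 - 20)/(-58) = -380*(-1/58) = 190/29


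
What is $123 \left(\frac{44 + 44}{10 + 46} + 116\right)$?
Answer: $\frac{101229}{7} \approx 14461.0$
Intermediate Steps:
$123 \left(\frac{44 + 44}{10 + 46} + 116\right) = 123 \left(\frac{88}{56} + 116\right) = 123 \left(88 \cdot \frac{1}{56} + 116\right) = 123 \left(\frac{11}{7} + 116\right) = 123 \cdot \frac{823}{7} = \frac{101229}{7}$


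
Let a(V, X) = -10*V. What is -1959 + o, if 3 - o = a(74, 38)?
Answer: -1216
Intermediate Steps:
o = 743 (o = 3 - (-10)*74 = 3 - 1*(-740) = 3 + 740 = 743)
-1959 + o = -1959 + 743 = -1216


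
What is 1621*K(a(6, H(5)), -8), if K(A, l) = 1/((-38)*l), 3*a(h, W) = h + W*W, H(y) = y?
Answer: 1621/304 ≈ 5.3322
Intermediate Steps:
a(h, W) = h/3 + W²/3 (a(h, W) = (h + W*W)/3 = (h + W²)/3 = h/3 + W²/3)
K(A, l) = -1/(38*l)
1621*K(a(6, H(5)), -8) = 1621*(-1/38/(-8)) = 1621*(-1/38*(-⅛)) = 1621*(1/304) = 1621/304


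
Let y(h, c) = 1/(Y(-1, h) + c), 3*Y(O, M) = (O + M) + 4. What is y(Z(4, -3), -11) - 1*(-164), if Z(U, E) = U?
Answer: 4261/26 ≈ 163.88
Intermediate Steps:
Y(O, M) = 4/3 + M/3 + O/3 (Y(O, M) = ((O + M) + 4)/3 = ((M + O) + 4)/3 = (4 + M + O)/3 = 4/3 + M/3 + O/3)
y(h, c) = 1/(1 + c + h/3) (y(h, c) = 1/((4/3 + h/3 + (⅓)*(-1)) + c) = 1/((4/3 + h/3 - ⅓) + c) = 1/((1 + h/3) + c) = 1/(1 + c + h/3))
y(Z(4, -3), -11) - 1*(-164) = 3/(3 + 4 + 3*(-11)) - 1*(-164) = 3/(3 + 4 - 33) + 164 = 3/(-26) + 164 = 3*(-1/26) + 164 = -3/26 + 164 = 4261/26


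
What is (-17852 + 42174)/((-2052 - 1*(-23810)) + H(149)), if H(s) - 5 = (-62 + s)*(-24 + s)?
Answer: 12161/16319 ≈ 0.74520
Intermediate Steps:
H(s) = 5 + (-62 + s)*(-24 + s)
(-17852 + 42174)/((-2052 - 1*(-23810)) + H(149)) = (-17852 + 42174)/((-2052 - 1*(-23810)) + (1493 + 149² - 86*149)) = 24322/((-2052 + 23810) + (1493 + 22201 - 12814)) = 24322/(21758 + 10880) = 24322/32638 = 24322*(1/32638) = 12161/16319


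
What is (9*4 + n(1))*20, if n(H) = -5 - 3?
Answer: 560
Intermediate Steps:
n(H) = -8
(9*4 + n(1))*20 = (9*4 - 8)*20 = (36 - 8)*20 = 28*20 = 560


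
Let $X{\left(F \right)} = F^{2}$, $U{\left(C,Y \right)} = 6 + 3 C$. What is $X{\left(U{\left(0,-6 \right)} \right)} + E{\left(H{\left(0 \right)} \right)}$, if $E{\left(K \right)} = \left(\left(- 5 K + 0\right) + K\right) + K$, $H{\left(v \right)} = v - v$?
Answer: $36$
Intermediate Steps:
$H{\left(v \right)} = 0$
$E{\left(K \right)} = - 3 K$ ($E{\left(K \right)} = \left(- 5 K + K\right) + K = - 4 K + K = - 3 K$)
$X{\left(U{\left(0,-6 \right)} \right)} + E{\left(H{\left(0 \right)} \right)} = \left(6 + 3 \cdot 0\right)^{2} - 0 = \left(6 + 0\right)^{2} + 0 = 6^{2} + 0 = 36 + 0 = 36$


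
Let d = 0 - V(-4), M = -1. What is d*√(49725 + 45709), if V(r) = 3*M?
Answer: 3*√95434 ≈ 926.77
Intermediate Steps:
V(r) = -3 (V(r) = 3*(-1) = -3)
d = 3 (d = 0 - 1*(-3) = 0 + 3 = 3)
d*√(49725 + 45709) = 3*√(49725 + 45709) = 3*√95434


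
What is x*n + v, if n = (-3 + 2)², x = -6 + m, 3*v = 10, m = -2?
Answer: -14/3 ≈ -4.6667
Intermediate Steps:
v = 10/3 (v = (⅓)*10 = 10/3 ≈ 3.3333)
x = -8 (x = -6 - 2 = -8)
n = 1 (n = (-1)² = 1)
x*n + v = -8*1 + 10/3 = -8 + 10/3 = -14/3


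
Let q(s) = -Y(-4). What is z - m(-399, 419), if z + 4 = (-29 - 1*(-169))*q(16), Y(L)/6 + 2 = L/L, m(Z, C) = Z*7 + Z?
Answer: 4028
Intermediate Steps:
m(Z, C) = 8*Z (m(Z, C) = 7*Z + Z = 8*Z)
Y(L) = -6 (Y(L) = -12 + 6*(L/L) = -12 + 6*1 = -12 + 6 = -6)
q(s) = 6 (q(s) = -1*(-6) = 6)
z = 836 (z = -4 + (-29 - 1*(-169))*6 = -4 + (-29 + 169)*6 = -4 + 140*6 = -4 + 840 = 836)
z - m(-399, 419) = 836 - 8*(-399) = 836 - 1*(-3192) = 836 + 3192 = 4028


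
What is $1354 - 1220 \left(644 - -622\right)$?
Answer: $-1543166$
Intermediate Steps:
$1354 - 1220 \left(644 - -622\right) = 1354 - 1220 \left(644 + 622\right) = 1354 - 1544520 = -1543166$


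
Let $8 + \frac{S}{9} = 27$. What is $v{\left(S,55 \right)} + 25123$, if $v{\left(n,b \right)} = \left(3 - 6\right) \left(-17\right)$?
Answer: $25174$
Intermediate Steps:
$S = 171$ ($S = -72 + 9 \cdot 27 = -72 + 243 = 171$)
$v{\left(n,b \right)} = 51$ ($v{\left(n,b \right)} = \left(3 - 6\right) \left(-17\right) = \left(-3\right) \left(-17\right) = 51$)
$v{\left(S,55 \right)} + 25123 = 51 + 25123 = 25174$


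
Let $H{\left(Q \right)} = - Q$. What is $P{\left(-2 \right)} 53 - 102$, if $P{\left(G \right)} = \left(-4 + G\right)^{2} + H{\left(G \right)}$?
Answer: $1912$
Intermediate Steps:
$P{\left(G \right)} = \left(-4 + G\right)^{2} - G$
$P{\left(-2 \right)} 53 - 102 = \left(\left(-4 - 2\right)^{2} - -2\right) 53 - 102 = \left(\left(-6\right)^{2} + 2\right) 53 - 102 = \left(36 + 2\right) 53 - 102 = 38 \cdot 53 - 102 = 2014 - 102 = 1912$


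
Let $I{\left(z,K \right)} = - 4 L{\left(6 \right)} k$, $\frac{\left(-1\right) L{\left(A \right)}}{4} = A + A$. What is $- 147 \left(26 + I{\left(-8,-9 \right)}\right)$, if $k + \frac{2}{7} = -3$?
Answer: $88914$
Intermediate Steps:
$L{\left(A \right)} = - 8 A$ ($L{\left(A \right)} = - 4 \left(A + A\right) = - 4 \cdot 2 A = - 8 A$)
$k = - \frac{23}{7}$ ($k = - \frac{2}{7} - 3 = - \frac{23}{7} \approx -3.2857$)
$I{\left(z,K \right)} = - \frac{4416}{7}$ ($I{\left(z,K \right)} = - 4 \left(\left(-8\right) 6\right) \left(- \frac{23}{7}\right) = \left(-4\right) \left(-48\right) \left(- \frac{23}{7}\right) = 192 \left(- \frac{23}{7}\right) = - \frac{4416}{7}$)
$- 147 \left(26 + I{\left(-8,-9 \right)}\right) = - 147 \left(26 - \frac{4416}{7}\right) = \left(-147\right) \left(- \frac{4234}{7}\right) = 88914$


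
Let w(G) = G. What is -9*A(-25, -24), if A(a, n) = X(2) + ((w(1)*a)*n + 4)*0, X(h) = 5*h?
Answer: -90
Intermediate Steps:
A(a, n) = 10 (A(a, n) = 5*2 + ((1*a)*n + 4)*0 = 10 + (a*n + 4)*0 = 10 + (4 + a*n)*0 = 10 + 0 = 10)
-9*A(-25, -24) = -9*10 = -90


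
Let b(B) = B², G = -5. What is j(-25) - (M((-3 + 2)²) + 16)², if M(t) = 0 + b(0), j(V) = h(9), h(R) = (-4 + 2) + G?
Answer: -263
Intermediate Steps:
h(R) = -7 (h(R) = (-4 + 2) - 5 = -2 - 5 = -7)
j(V) = -7
M(t) = 0 (M(t) = 0 + 0² = 0 + 0 = 0)
j(-25) - (M((-3 + 2)²) + 16)² = -7 - (0 + 16)² = -7 - 1*16² = -7 - 1*256 = -7 - 256 = -263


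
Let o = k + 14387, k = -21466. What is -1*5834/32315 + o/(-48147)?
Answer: -52131713/1555870305 ≈ -0.033506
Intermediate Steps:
o = -7079 (o = -21466 + 14387 = -7079)
-1*5834/32315 + o/(-48147) = -1*5834/32315 - 7079/(-48147) = -5834*1/32315 - 7079*(-1/48147) = -5834/32315 + 7079/48147 = -52131713/1555870305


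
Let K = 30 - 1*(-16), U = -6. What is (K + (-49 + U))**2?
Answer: 81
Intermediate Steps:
K = 46 (K = 30 + 16 = 46)
(K + (-49 + U))**2 = (46 + (-49 - 6))**2 = (46 - 55)**2 = (-9)**2 = 81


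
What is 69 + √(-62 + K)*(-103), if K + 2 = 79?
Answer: 69 - 103*√15 ≈ -329.92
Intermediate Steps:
K = 77 (K = -2 + 79 = 77)
69 + √(-62 + K)*(-103) = 69 + √(-62 + 77)*(-103) = 69 + √15*(-103) = 69 - 103*√15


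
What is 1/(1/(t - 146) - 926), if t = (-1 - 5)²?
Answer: -110/101861 ≈ -0.0010799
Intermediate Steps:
t = 36 (t = (-6)² = 36)
1/(1/(t - 146) - 926) = 1/(1/(36 - 146) - 926) = 1/(1/(-110) - 926) = 1/(-1/110 - 926) = 1/(-101861/110) = -110/101861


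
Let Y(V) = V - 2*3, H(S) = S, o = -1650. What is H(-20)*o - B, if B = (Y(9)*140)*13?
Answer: 27540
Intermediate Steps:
Y(V) = -6 + V (Y(V) = V - 1*6 = V - 6 = -6 + V)
B = 5460 (B = ((-6 + 9)*140)*13 = (3*140)*13 = 420*13 = 5460)
H(-20)*o - B = -20*(-1650) - 1*5460 = 33000 - 5460 = 27540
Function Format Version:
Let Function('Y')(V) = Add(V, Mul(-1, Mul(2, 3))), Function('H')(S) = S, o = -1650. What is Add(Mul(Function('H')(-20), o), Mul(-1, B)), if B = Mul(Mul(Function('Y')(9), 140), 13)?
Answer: 27540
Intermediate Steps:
Function('Y')(V) = Add(-6, V) (Function('Y')(V) = Add(V, Mul(-1, 6)) = Add(V, -6) = Add(-6, V))
B = 5460 (B = Mul(Mul(Add(-6, 9), 140), 13) = Mul(Mul(3, 140), 13) = Mul(420, 13) = 5460)
Add(Mul(Function('H')(-20), o), Mul(-1, B)) = Add(Mul(-20, -1650), Mul(-1, 5460)) = Add(33000, -5460) = 27540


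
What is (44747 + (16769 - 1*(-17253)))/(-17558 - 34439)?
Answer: -78769/51997 ≈ -1.5149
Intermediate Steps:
(44747 + (16769 - 1*(-17253)))/(-17558 - 34439) = (44747 + (16769 + 17253))/(-51997) = (44747 + 34022)*(-1/51997) = 78769*(-1/51997) = -78769/51997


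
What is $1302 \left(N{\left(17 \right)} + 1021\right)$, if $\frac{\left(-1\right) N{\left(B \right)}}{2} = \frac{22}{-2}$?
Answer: $1357986$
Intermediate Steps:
$N{\left(B \right)} = 22$ ($N{\left(B \right)} = - 2 \frac{22}{-2} = - 2 \cdot 22 \left(- \frac{1}{2}\right) = \left(-2\right) \left(-11\right) = 22$)
$1302 \left(N{\left(17 \right)} + 1021\right) = 1302 \left(22 + 1021\right) = 1302 \cdot 1043 = 1357986$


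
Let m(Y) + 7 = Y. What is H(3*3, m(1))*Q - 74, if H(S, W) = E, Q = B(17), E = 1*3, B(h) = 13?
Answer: -35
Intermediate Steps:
E = 3
m(Y) = -7 + Y
Q = 13
H(S, W) = 3
H(3*3, m(1))*Q - 74 = 3*13 - 74 = 39 - 74 = -35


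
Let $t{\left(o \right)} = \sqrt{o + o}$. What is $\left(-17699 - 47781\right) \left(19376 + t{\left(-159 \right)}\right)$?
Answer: $-1268740480 - 65480 i \sqrt{318} \approx -1.2687 \cdot 10^{9} - 1.1677 \cdot 10^{6} i$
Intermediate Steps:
$t{\left(o \right)} = \sqrt{2} \sqrt{o}$ ($t{\left(o \right)} = \sqrt{2 o} = \sqrt{2} \sqrt{o}$)
$\left(-17699 - 47781\right) \left(19376 + t{\left(-159 \right)}\right) = \left(-17699 - 47781\right) \left(19376 + \sqrt{2} \sqrt{-159}\right) = - 65480 \left(19376 + \sqrt{2} i \sqrt{159}\right) = - 65480 \left(19376 + i \sqrt{318}\right) = -1268740480 - 65480 i \sqrt{318}$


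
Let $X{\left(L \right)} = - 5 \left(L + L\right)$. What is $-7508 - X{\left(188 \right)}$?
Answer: $-5628$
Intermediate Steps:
$X{\left(L \right)} = - 10 L$ ($X{\left(L \right)} = - 5 \cdot 2 L = - 10 L$)
$-7508 - X{\left(188 \right)} = -7508 - \left(-10\right) 188 = -7508 - -1880 = -7508 + 1880 = -5628$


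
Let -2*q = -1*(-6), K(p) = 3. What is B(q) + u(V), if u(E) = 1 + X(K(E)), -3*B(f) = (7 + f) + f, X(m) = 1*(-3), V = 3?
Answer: -7/3 ≈ -2.3333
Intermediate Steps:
X(m) = -3
q = -3 (q = -(-1)*(-6)/2 = -½*6 = -3)
B(f) = -7/3 - 2*f/3 (B(f) = -((7 + f) + f)/3 = -(7 + 2*f)/3 = -7/3 - 2*f/3)
u(E) = -2 (u(E) = 1 - 3 = -2)
B(q) + u(V) = (-7/3 - ⅔*(-3)) - 2 = (-7/3 + 2) - 2 = -⅓ - 2 = -7/3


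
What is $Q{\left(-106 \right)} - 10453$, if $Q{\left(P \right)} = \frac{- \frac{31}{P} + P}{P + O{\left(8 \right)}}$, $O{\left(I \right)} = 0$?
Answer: $- \frac{117438703}{11236} \approx -10452.0$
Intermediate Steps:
$Q{\left(P \right)} = \frac{P - \frac{31}{P}}{P}$ ($Q{\left(P \right)} = \frac{- \frac{31}{P} + P}{P + 0} = \frac{P - \frac{31}{P}}{P}$)
$Q{\left(-106 \right)} - 10453 = \left(1 - \frac{31}{11236}\right) - 10453 = \frac{11205}{11236} - 10453 = - \frac{117438703}{11236}$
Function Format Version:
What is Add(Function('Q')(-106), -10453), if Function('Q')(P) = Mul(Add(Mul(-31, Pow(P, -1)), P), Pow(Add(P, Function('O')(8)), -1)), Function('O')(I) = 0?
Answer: Rational(-117438703, 11236) ≈ -10452.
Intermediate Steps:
Function('Q')(P) = Mul(Pow(P, -1), Add(P, Mul(-31, Pow(P, -1)))) (Function('Q')(P) = Mul(Add(Mul(-31, Pow(P, -1)), P), Pow(Add(P, 0), -1)) = Mul(Add(P, Mul(-31, Pow(P, -1))), Pow(P, -1)) = Mul(Pow(P, -1), Add(P, Mul(-31, Pow(P, -1)))))
Add(Function('Q')(-106), -10453) = Add(Add(1, Mul(-31, Pow(-106, -2))), -10453) = Add(Add(1, Mul(-31, Rational(1, 11236))), -10453) = Add(Add(1, Rational(-31, 11236)), -10453) = Add(Rational(11205, 11236), -10453) = Rational(-117438703, 11236)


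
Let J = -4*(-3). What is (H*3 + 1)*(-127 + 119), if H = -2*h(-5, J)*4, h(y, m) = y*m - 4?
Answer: -12296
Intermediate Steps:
J = 12
h(y, m) = -4 + m*y (h(y, m) = m*y - 4 = -4 + m*y)
H = 512 (H = -2*(-4 + 12*(-5))*4 = -2*(-4 - 60)*4 = -2*(-64)*4 = 128*4 = 512)
(H*3 + 1)*(-127 + 119) = (512*3 + 1)*(-127 + 119) = (1536 + 1)*(-8) = 1537*(-8) = -12296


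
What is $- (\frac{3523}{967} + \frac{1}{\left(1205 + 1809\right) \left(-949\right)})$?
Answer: $- \frac{10076786611}{2765896562} \approx -3.6432$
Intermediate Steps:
$- (\frac{3523}{967} + \frac{1}{\left(1205 + 1809\right) \left(-949\right)}) = - (3523 \cdot \frac{1}{967} + \frac{1}{3014} \left(- \frac{1}{949}\right)) = - (\frac{3523}{967} + \frac{1}{3014} \left(- \frac{1}{949}\right)) = - (\frac{3523}{967} - \frac{1}{2860286}) = \left(-1\right) \frac{10076786611}{2765896562} = - \frac{10076786611}{2765896562}$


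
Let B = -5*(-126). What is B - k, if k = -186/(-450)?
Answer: 47219/75 ≈ 629.59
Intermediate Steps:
B = 630
k = 31/75 (k = -186*(-1/450) = 31/75 ≈ 0.41333)
B - k = 630 - 1*31/75 = 630 - 31/75 = 47219/75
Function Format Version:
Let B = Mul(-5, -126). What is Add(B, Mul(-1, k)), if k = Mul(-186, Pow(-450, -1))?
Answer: Rational(47219, 75) ≈ 629.59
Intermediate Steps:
B = 630
k = Rational(31, 75) (k = Mul(-186, Rational(-1, 450)) = Rational(31, 75) ≈ 0.41333)
Add(B, Mul(-1, k)) = Add(630, Mul(-1, Rational(31, 75))) = Add(630, Rational(-31, 75)) = Rational(47219, 75)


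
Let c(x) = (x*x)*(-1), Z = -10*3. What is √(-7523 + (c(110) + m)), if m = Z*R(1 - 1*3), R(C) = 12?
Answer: I*√19983 ≈ 141.36*I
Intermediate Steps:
Z = -30
c(x) = -x² (c(x) = x²*(-1) = -x²)
m = -360 (m = -30*12 = -360)
√(-7523 + (c(110) + m)) = √(-7523 + (-1*110² - 360)) = √(-7523 + (-1*12100 - 360)) = √(-7523 + (-12100 - 360)) = √(-7523 - 12460) = √(-19983) = I*√19983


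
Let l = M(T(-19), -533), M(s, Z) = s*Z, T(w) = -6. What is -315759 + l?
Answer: -312561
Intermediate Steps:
M(s, Z) = Z*s
l = 3198 (l = -533*(-6) = 3198)
-315759 + l = -315759 + 3198 = -312561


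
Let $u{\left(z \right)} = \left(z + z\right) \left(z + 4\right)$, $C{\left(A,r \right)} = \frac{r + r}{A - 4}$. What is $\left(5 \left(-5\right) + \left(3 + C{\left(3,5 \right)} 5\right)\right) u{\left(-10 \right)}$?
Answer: $-8640$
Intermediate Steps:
$C{\left(A,r \right)} = \frac{2 r}{-4 + A}$
$u{\left(z \right)} = 2 z \left(4 + z\right)$
$\left(5 \left(-5\right) + \left(3 + C{\left(3,5 \right)} 5\right)\right) u{\left(-10 \right)} = \left(5 \left(-5\right) + \left(3 + 2 \cdot 5 \frac{1}{-4 + 3} \cdot 5\right)\right) 2 \left(-10\right) \left(4 - 10\right) = \left(-25 + \left(3 + 2 \cdot 5 \frac{1}{-1} \cdot 5\right)\right) 2 \left(-10\right) \left(-6\right) = \left(-25 + \left(3 + 2 \cdot 5 \left(-1\right) 5\right)\right) 120 = \left(-25 + \left(3 - 50\right)\right) 120 = \left(-25 - 47\right) 120 = \left(-72\right) 120 = -8640$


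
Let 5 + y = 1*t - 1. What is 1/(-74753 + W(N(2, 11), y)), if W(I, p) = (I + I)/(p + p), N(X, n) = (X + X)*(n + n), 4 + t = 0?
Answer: -5/373809 ≈ -1.3376e-5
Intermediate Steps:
t = -4 (t = -4 + 0 = -4)
y = -10 (y = -5 + (1*(-4) - 1) = -5 + (-4 - 1) = -5 - 5 = -10)
N(X, n) = 4*X*n (N(X, n) = (2*X)*(2*n) = 4*X*n)
W(I, p) = I/p (W(I, p) = (2*I)/((2*p)) = (2*I)*(1/(2*p)) = I/p)
1/(-74753 + W(N(2, 11), y)) = 1/(-74753 + (4*2*11)/(-10)) = 1/(-74753 + 88*(-⅒)) = 1/(-74753 - 44/5) = 1/(-373809/5) = -5/373809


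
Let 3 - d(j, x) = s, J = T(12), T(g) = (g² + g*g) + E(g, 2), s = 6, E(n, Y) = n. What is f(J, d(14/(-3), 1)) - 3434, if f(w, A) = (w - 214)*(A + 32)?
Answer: -940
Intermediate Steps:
T(g) = g + 2*g² (T(g) = (g² + g*g) + g = (g² + g²) + g = 2*g² + g = g + 2*g²)
J = 300 (J = 12*(1 + 2*12) = 12*(1 + 24) = 12*25 = 300)
d(j, x) = -3 (d(j, x) = 3 - 1*6 = 3 - 6 = -3)
f(w, A) = (-214 + w)*(32 + A)
f(J, d(14/(-3), 1)) - 3434 = (-6848 - 214*(-3) + 32*300 - 3*300) - 3434 = (-6848 + 642 + 9600 - 900) - 3434 = 2494 - 3434 = -940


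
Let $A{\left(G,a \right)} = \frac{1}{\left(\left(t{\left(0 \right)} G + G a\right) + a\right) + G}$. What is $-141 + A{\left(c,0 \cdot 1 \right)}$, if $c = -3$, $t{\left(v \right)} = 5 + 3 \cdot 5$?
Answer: $- \frac{8884}{63} \approx -141.02$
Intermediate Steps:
$t{\left(v \right)} = 20$ ($t{\left(v \right)} = 5 + 15 = 20$)
$A{\left(G,a \right)} = \frac{1}{a + 21 G + G a}$ ($A{\left(G,a \right)} = \frac{1}{\left(\left(20 G + G a\right) + a\right) + G} = \frac{1}{\left(a + 20 G + G a\right) + G} = \frac{1}{a + 21 G + G a}$)
$-141 + A{\left(c,0 \cdot 1 \right)} = -141 + \frac{1}{0 \cdot 1 + 21 \left(-3\right) - 3 \cdot 0 \cdot 1} = -141 + \frac{1}{0 - 63 - 0} = -141 + \frac{1}{0 - 63 + 0} = -141 + \frac{1}{-63} = -141 - \frac{1}{63} = - \frac{8884}{63}$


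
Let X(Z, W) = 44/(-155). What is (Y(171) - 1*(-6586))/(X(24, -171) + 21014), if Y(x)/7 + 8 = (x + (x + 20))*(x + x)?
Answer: 67669745/1628563 ≈ 41.552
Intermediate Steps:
X(Z, W) = -44/155 (X(Z, W) = 44*(-1/155) = -44/155)
Y(x) = -56 + 14*x*(20 + 2*x) (Y(x) = -56 + 7*((x + (x + 20))*(x + x)) = -56 + 7*((x + (20 + x))*(2*x)) = -56 + 7*((20 + 2*x)*(2*x)) = -56 + 7*(2*x*(20 + 2*x)) = -56 + 14*x*(20 + 2*x))
(Y(171) - 1*(-6586))/(X(24, -171) + 21014) = ((-56 + 28*171² + 280*171) - 1*(-6586))/(-44/155 + 21014) = ((-56 + 28*29241 + 47880) + 6586)/(3257126/155) = ((-56 + 818748 + 47880) + 6586)*(155/3257126) = (866572 + 6586)*(155/3257126) = 873158*(155/3257126) = 67669745/1628563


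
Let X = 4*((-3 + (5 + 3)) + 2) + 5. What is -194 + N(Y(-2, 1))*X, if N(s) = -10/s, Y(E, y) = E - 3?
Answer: -128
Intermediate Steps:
Y(E, y) = -3 + E
X = 33 (X = 4*((-3 + 8) + 2) + 5 = 4*(5 + 2) + 5 = 4*7 + 5 = 28 + 5 = 33)
-194 + N(Y(-2, 1))*X = -194 - 10/(-3 - 2)*33 = -194 - 10/(-5)*33 = -194 - 10*(-⅕)*33 = -194 + 2*33 = -194 + 66 = -128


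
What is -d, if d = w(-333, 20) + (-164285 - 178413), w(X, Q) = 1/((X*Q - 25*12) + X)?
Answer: 2499296515/7293 ≈ 3.4270e+5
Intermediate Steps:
w(X, Q) = 1/(-300 + X + Q*X) (w(X, Q) = 1/((Q*X - 300) + X) = 1/((-300 + Q*X) + X) = 1/(-300 + X + Q*X))
d = -2499296515/7293 (d = 1/(-300 - 333 + 20*(-333)) + (-164285 - 178413) = 1/(-300 - 333 - 6660) - 342698 = 1/(-7293) - 342698 = -1/7293 - 342698 = -2499296515/7293 ≈ -3.4270e+5)
-d = -1*(-2499296515/7293) = 2499296515/7293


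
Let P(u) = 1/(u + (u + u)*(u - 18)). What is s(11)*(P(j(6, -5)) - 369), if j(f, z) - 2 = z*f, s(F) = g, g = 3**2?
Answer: -8461899/2548 ≈ -3321.0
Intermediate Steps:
g = 9
s(F) = 9
j(f, z) = 2 + f*z (j(f, z) = 2 + z*f = 2 + f*z)
P(u) = 1/(u + 2*u*(-18 + u)) (P(u) = 1/(u + (2*u)*(-18 + u)) = 1/(u + 2*u*(-18 + u)))
s(11)*(P(j(6, -5)) - 369) = 9*(1/((2 + 6*(-5))*(-35 + 2*(2 + 6*(-5)))) - 369) = 9*(1/((2 - 30)*(-35 + 2*(2 - 30))) - 369) = 9*(1/((-28)*(-35 + 2*(-28))) - 369) = 9*(-1/(28*(-35 - 56)) - 369) = 9*(-1/28/(-91) - 369) = 9*(-1/28*(-1/91) - 369) = 9*(1/2548 - 369) = 9*(-940211/2548) = -8461899/2548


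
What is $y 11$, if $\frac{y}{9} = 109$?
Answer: $10791$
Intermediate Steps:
$y = 981$ ($y = 9 \cdot 109 = 981$)
$y 11 = 981 \cdot 11 = 10791$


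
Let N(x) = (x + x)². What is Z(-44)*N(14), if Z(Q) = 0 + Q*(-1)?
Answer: 34496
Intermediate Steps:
Z(Q) = -Q (Z(Q) = 0 - Q = -Q)
N(x) = 4*x² (N(x) = (2*x)² = 4*x²)
Z(-44)*N(14) = (-1*(-44))*(4*14²) = 44*(4*196) = 44*784 = 34496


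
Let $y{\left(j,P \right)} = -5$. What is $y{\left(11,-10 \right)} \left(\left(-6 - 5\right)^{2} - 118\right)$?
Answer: $-15$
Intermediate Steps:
$y{\left(11,-10 \right)} \left(\left(-6 - 5\right)^{2} - 118\right) = - 5 \left(\left(-6 - 5\right)^{2} - 118\right) = - 5 \left(\left(-11\right)^{2} - 118\right) = - 5 \left(121 - 118\right) = \left(-5\right) 3 = -15$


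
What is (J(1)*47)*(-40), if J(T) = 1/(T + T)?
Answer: -940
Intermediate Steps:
J(T) = 1/(2*T)
(J(1)*47)*(-40) = (((½)/1)*47)*(-40) = (((½)*1)*47)*(-40) = ((½)*47)*(-40) = (47/2)*(-40) = -940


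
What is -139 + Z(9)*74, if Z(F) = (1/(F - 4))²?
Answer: -3401/25 ≈ -136.04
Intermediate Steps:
Z(F) = (-4 + F)⁻² (Z(F) = (1/(-4 + F))² = (-4 + F)⁻²)
-139 + Z(9)*74 = -139 + 74/(-4 + 9)² = -139 + 74/5² = -139 + (1/25)*74 = -139 + 74/25 = -3401/25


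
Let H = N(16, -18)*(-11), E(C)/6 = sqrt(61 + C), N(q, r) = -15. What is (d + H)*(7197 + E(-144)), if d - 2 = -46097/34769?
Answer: 41457066222/34769 + 34561956*I*sqrt(83)/34769 ≈ 1.1924e+6 + 9056.2*I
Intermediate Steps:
E(C) = 6*sqrt(61 + C)
H = 165 (H = -15*(-11) = 165)
d = 23441/34769 (d = 2 - 46097/34769 = 23441/34769 ≈ 0.67419)
(d + H)*(7197 + E(-144)) = (23441/34769 + 165)*(7197 + 6*sqrt(61 - 144)) = 5760326*(7197 + 6*sqrt(-83))/34769 = 5760326*(7197 + 6*(I*sqrt(83)))/34769 = 5760326*(7197 + 6*I*sqrt(83))/34769 = 41457066222/34769 + 34561956*I*sqrt(83)/34769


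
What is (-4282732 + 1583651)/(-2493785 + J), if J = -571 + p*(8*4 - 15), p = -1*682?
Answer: 2699081/2505950 ≈ 1.0771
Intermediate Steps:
p = -682
J = -12165 (J = -571 - 682*(8*4 - 15) = -571 - 682*(32 - 15) = -571 - 682*17 = -571 - 11594 = -12165)
(-4282732 + 1583651)/(-2493785 + J) = (-4282732 + 1583651)/(-2493785 - 12165) = -2699081/(-2505950) = -2699081*(-1/2505950) = 2699081/2505950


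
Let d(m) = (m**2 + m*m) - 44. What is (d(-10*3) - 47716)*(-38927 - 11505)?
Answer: 2317854720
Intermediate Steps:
d(m) = -44 + 2*m**2 (d(m) = (m**2 + m**2) - 44 = 2*m**2 - 44 = -44 + 2*m**2)
(d(-10*3) - 47716)*(-38927 - 11505) = ((-44 + 2*(-10*3)**2) - 47716)*(-38927 - 11505) = ((-44 + 2*(-30)**2) - 47716)*(-50432) = ((-44 + 2*900) - 47716)*(-50432) = ((-44 + 1800) - 47716)*(-50432) = (1756 - 47716)*(-50432) = -45960*(-50432) = 2317854720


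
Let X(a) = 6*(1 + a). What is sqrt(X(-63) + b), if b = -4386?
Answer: I*sqrt(4758) ≈ 68.978*I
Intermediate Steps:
X(a) = 6 + 6*a
sqrt(X(-63) + b) = sqrt((6 + 6*(-63)) - 4386) = sqrt((6 - 378) - 4386) = sqrt(-372 - 4386) = sqrt(-4758) = I*sqrt(4758)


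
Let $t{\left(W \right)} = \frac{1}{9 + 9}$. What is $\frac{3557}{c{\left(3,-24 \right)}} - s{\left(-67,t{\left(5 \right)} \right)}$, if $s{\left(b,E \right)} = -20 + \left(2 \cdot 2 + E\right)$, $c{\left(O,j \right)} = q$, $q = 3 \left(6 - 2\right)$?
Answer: $\frac{11245}{36} \approx 312.36$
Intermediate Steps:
$q = 12$ ($q = 3 \cdot 4 = 12$)
$c{\left(O,j \right)} = 12$
$t{\left(W \right)} = \frac{1}{18}$
$s{\left(b,E \right)} = -16 + E$ ($s{\left(b,E \right)} = -20 + \left(4 + E\right) = -16 + E$)
$\frac{3557}{c{\left(3,-24 \right)}} - s{\left(-67,t{\left(5 \right)} \right)} = \frac{3557}{12} - \left(-16 + \frac{1}{18}\right) = 3557 \cdot \frac{1}{12} - - \frac{287}{18} = \frac{3557}{12} + \frac{287}{18} = \frac{11245}{36}$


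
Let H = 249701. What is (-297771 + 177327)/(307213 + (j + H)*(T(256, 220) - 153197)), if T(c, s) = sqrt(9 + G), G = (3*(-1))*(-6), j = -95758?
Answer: 2840466811519752/556171970235906803641 + 55624532076*sqrt(3)/556171970235906803641 ≈ 5.1073e-6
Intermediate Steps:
G = 18 (G = -3*(-6) = 18)
T(c, s) = 3*sqrt(3) (T(c, s) = sqrt(9 + 18) = sqrt(27) = 3*sqrt(3))
(-297771 + 177327)/(307213 + (j + H)*(T(256, 220) - 153197)) = (-297771 + 177327)/(307213 + (-95758 + 249701)*(3*sqrt(3) - 153197)) = -120444/(307213 + 153943*(-153197 + 3*sqrt(3))) = -120444/(307213 + (-23583605771 + 461829*sqrt(3))) = -120444/(-23583298558 + 461829*sqrt(3))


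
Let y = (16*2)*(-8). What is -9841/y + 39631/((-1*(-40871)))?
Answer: 412357047/10462976 ≈ 39.411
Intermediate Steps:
y = -256 (y = 32*(-8) = -256)
-9841/y + 39631/((-1*(-40871))) = -9841/(-256) + 39631/((-1*(-40871))) = -9841*(-1/256) + 39631/40871 = 9841/256 + 39631*(1/40871) = 9841/256 + 39631/40871 = 412357047/10462976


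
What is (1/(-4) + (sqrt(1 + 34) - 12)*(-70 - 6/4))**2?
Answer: 14634621/16 - 490633*sqrt(35)/4 ≈ 1.8901e+5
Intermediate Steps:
(1/(-4) + (sqrt(1 + 34) - 12)*(-70 - 6/4))**2 = (-1/4 + (sqrt(35) - 12)*(-70 - 6/4))**2 = (-1/4 + (-12 + sqrt(35))*(-70 - 3*1/2))**2 = (-1/4 + (-12 + sqrt(35))*(-70 - 3/2))**2 = (-1/4 + (-12 + sqrt(35))*(-143/2))**2 = (-1/4 + (858 - 143*sqrt(35)/2))**2 = (3431/4 - 143*sqrt(35)/2)**2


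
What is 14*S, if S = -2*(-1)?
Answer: 28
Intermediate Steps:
S = 2
14*S = 14*2 = 28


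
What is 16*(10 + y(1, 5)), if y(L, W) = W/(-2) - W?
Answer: 40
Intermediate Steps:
y(L, W) = -3*W/2 (y(L, W) = W*(-½) - W = -W/2 - W = -3*W/2)
16*(10 + y(1, 5)) = 16*(10 - 3/2*5) = 16*(10 - 15/2) = 16*(5/2) = 40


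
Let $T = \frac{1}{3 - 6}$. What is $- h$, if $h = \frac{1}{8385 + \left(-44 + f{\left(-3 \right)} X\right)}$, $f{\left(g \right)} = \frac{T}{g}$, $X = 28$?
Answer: $- \frac{9}{75097} \approx -0.00011985$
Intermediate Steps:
$T = - \frac{1}{3}$ ($T = \frac{1}{-3} = - \frac{1}{3} \approx -0.33333$)
$f{\left(g \right)} = - \frac{1}{3 g}$
$h = \frac{9}{75097}$ ($h = \frac{1}{8385 - \left(44 - - \frac{1}{3 \left(-3\right)} 28\right)} = \frac{1}{8385 - \left(44 - \left(- \frac{1}{3}\right) \left(- \frac{1}{3}\right) 28\right)} = \frac{1}{8385 + \left(-44 + \frac{1}{9} \cdot 28\right)} = \frac{1}{8385 + \left(-44 + \frac{28}{9}\right)} = \frac{1}{8385 - \frac{368}{9}} = \frac{1}{\frac{75097}{9}} = \frac{9}{75097} \approx 0.00011985$)
$- h = \left(-1\right) \frac{9}{75097} = - \frac{9}{75097}$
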